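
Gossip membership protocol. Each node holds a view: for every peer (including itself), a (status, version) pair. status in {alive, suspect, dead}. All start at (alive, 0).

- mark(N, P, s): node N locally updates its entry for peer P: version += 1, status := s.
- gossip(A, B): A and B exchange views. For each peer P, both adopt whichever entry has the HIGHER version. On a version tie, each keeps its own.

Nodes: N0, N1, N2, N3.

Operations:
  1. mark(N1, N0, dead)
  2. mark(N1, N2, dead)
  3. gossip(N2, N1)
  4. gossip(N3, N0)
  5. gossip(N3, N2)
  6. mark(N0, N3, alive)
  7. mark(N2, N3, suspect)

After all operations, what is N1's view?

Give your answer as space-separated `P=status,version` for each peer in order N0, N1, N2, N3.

Answer: N0=dead,1 N1=alive,0 N2=dead,1 N3=alive,0

Derivation:
Op 1: N1 marks N0=dead -> (dead,v1)
Op 2: N1 marks N2=dead -> (dead,v1)
Op 3: gossip N2<->N1 -> N2.N0=(dead,v1) N2.N1=(alive,v0) N2.N2=(dead,v1) N2.N3=(alive,v0) | N1.N0=(dead,v1) N1.N1=(alive,v0) N1.N2=(dead,v1) N1.N3=(alive,v0)
Op 4: gossip N3<->N0 -> N3.N0=(alive,v0) N3.N1=(alive,v0) N3.N2=(alive,v0) N3.N3=(alive,v0) | N0.N0=(alive,v0) N0.N1=(alive,v0) N0.N2=(alive,v0) N0.N3=(alive,v0)
Op 5: gossip N3<->N2 -> N3.N0=(dead,v1) N3.N1=(alive,v0) N3.N2=(dead,v1) N3.N3=(alive,v0) | N2.N0=(dead,v1) N2.N1=(alive,v0) N2.N2=(dead,v1) N2.N3=(alive,v0)
Op 6: N0 marks N3=alive -> (alive,v1)
Op 7: N2 marks N3=suspect -> (suspect,v1)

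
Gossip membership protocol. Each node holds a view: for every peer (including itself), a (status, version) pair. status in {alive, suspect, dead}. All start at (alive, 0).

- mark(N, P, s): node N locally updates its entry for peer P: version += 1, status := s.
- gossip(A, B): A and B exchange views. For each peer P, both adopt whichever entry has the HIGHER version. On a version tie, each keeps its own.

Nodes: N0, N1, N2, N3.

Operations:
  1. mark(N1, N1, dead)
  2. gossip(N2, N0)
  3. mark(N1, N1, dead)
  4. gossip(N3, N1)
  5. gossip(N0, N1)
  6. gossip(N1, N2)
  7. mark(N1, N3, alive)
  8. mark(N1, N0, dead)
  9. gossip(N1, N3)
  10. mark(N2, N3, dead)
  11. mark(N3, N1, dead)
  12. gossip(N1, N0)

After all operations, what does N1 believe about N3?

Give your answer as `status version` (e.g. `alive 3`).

Op 1: N1 marks N1=dead -> (dead,v1)
Op 2: gossip N2<->N0 -> N2.N0=(alive,v0) N2.N1=(alive,v0) N2.N2=(alive,v0) N2.N3=(alive,v0) | N0.N0=(alive,v0) N0.N1=(alive,v0) N0.N2=(alive,v0) N0.N3=(alive,v0)
Op 3: N1 marks N1=dead -> (dead,v2)
Op 4: gossip N3<->N1 -> N3.N0=(alive,v0) N3.N1=(dead,v2) N3.N2=(alive,v0) N3.N3=(alive,v0) | N1.N0=(alive,v0) N1.N1=(dead,v2) N1.N2=(alive,v0) N1.N3=(alive,v0)
Op 5: gossip N0<->N1 -> N0.N0=(alive,v0) N0.N1=(dead,v2) N0.N2=(alive,v0) N0.N3=(alive,v0) | N1.N0=(alive,v0) N1.N1=(dead,v2) N1.N2=(alive,v0) N1.N3=(alive,v0)
Op 6: gossip N1<->N2 -> N1.N0=(alive,v0) N1.N1=(dead,v2) N1.N2=(alive,v0) N1.N3=(alive,v0) | N2.N0=(alive,v0) N2.N1=(dead,v2) N2.N2=(alive,v0) N2.N3=(alive,v0)
Op 7: N1 marks N3=alive -> (alive,v1)
Op 8: N1 marks N0=dead -> (dead,v1)
Op 9: gossip N1<->N3 -> N1.N0=(dead,v1) N1.N1=(dead,v2) N1.N2=(alive,v0) N1.N3=(alive,v1) | N3.N0=(dead,v1) N3.N1=(dead,v2) N3.N2=(alive,v0) N3.N3=(alive,v1)
Op 10: N2 marks N3=dead -> (dead,v1)
Op 11: N3 marks N1=dead -> (dead,v3)
Op 12: gossip N1<->N0 -> N1.N0=(dead,v1) N1.N1=(dead,v2) N1.N2=(alive,v0) N1.N3=(alive,v1) | N0.N0=(dead,v1) N0.N1=(dead,v2) N0.N2=(alive,v0) N0.N3=(alive,v1)

Answer: alive 1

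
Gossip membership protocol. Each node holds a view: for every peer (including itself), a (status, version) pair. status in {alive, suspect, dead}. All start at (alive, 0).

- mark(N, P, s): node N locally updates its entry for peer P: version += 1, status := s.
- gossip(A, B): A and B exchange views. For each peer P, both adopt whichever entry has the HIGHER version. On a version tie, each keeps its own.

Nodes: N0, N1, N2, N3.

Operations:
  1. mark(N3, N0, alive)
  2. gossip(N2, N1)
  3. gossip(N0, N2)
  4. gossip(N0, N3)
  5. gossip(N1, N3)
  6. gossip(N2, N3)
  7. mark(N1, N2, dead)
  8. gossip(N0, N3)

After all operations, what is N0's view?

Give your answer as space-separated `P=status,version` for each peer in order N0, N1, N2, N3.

Answer: N0=alive,1 N1=alive,0 N2=alive,0 N3=alive,0

Derivation:
Op 1: N3 marks N0=alive -> (alive,v1)
Op 2: gossip N2<->N1 -> N2.N0=(alive,v0) N2.N1=(alive,v0) N2.N2=(alive,v0) N2.N3=(alive,v0) | N1.N0=(alive,v0) N1.N1=(alive,v0) N1.N2=(alive,v0) N1.N3=(alive,v0)
Op 3: gossip N0<->N2 -> N0.N0=(alive,v0) N0.N1=(alive,v0) N0.N2=(alive,v0) N0.N3=(alive,v0) | N2.N0=(alive,v0) N2.N1=(alive,v0) N2.N2=(alive,v0) N2.N3=(alive,v0)
Op 4: gossip N0<->N3 -> N0.N0=(alive,v1) N0.N1=(alive,v0) N0.N2=(alive,v0) N0.N3=(alive,v0) | N3.N0=(alive,v1) N3.N1=(alive,v0) N3.N2=(alive,v0) N3.N3=(alive,v0)
Op 5: gossip N1<->N3 -> N1.N0=(alive,v1) N1.N1=(alive,v0) N1.N2=(alive,v0) N1.N3=(alive,v0) | N3.N0=(alive,v1) N3.N1=(alive,v0) N3.N2=(alive,v0) N3.N3=(alive,v0)
Op 6: gossip N2<->N3 -> N2.N0=(alive,v1) N2.N1=(alive,v0) N2.N2=(alive,v0) N2.N3=(alive,v0) | N3.N0=(alive,v1) N3.N1=(alive,v0) N3.N2=(alive,v0) N3.N3=(alive,v0)
Op 7: N1 marks N2=dead -> (dead,v1)
Op 8: gossip N0<->N3 -> N0.N0=(alive,v1) N0.N1=(alive,v0) N0.N2=(alive,v0) N0.N3=(alive,v0) | N3.N0=(alive,v1) N3.N1=(alive,v0) N3.N2=(alive,v0) N3.N3=(alive,v0)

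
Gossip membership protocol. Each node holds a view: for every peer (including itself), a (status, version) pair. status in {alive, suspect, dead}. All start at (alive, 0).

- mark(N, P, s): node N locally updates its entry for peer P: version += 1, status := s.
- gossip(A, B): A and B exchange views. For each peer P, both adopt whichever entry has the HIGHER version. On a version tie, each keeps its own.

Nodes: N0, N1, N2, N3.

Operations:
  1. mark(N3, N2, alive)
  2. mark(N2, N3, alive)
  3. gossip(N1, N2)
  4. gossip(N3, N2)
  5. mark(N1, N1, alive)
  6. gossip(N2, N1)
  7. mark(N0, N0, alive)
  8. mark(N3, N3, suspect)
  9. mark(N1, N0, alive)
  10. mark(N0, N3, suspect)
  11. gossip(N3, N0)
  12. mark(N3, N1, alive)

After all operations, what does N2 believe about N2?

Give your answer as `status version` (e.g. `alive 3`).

Op 1: N3 marks N2=alive -> (alive,v1)
Op 2: N2 marks N3=alive -> (alive,v1)
Op 3: gossip N1<->N2 -> N1.N0=(alive,v0) N1.N1=(alive,v0) N1.N2=(alive,v0) N1.N3=(alive,v1) | N2.N0=(alive,v0) N2.N1=(alive,v0) N2.N2=(alive,v0) N2.N3=(alive,v1)
Op 4: gossip N3<->N2 -> N3.N0=(alive,v0) N3.N1=(alive,v0) N3.N2=(alive,v1) N3.N3=(alive,v1) | N2.N0=(alive,v0) N2.N1=(alive,v0) N2.N2=(alive,v1) N2.N3=(alive,v1)
Op 5: N1 marks N1=alive -> (alive,v1)
Op 6: gossip N2<->N1 -> N2.N0=(alive,v0) N2.N1=(alive,v1) N2.N2=(alive,v1) N2.N3=(alive,v1) | N1.N0=(alive,v0) N1.N1=(alive,v1) N1.N2=(alive,v1) N1.N3=(alive,v1)
Op 7: N0 marks N0=alive -> (alive,v1)
Op 8: N3 marks N3=suspect -> (suspect,v2)
Op 9: N1 marks N0=alive -> (alive,v1)
Op 10: N0 marks N3=suspect -> (suspect,v1)
Op 11: gossip N3<->N0 -> N3.N0=(alive,v1) N3.N1=(alive,v0) N3.N2=(alive,v1) N3.N3=(suspect,v2) | N0.N0=(alive,v1) N0.N1=(alive,v0) N0.N2=(alive,v1) N0.N3=(suspect,v2)
Op 12: N3 marks N1=alive -> (alive,v1)

Answer: alive 1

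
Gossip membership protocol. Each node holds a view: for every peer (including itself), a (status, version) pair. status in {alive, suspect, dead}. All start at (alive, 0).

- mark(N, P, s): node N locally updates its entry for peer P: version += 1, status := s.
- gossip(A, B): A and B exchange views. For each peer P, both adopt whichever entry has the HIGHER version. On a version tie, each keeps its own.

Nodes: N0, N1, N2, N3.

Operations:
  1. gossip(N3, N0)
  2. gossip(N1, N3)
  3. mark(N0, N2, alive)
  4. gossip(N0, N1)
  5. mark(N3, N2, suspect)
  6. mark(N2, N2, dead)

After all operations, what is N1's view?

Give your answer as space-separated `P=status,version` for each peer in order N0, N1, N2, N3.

Answer: N0=alive,0 N1=alive,0 N2=alive,1 N3=alive,0

Derivation:
Op 1: gossip N3<->N0 -> N3.N0=(alive,v0) N3.N1=(alive,v0) N3.N2=(alive,v0) N3.N3=(alive,v0) | N0.N0=(alive,v0) N0.N1=(alive,v0) N0.N2=(alive,v0) N0.N3=(alive,v0)
Op 2: gossip N1<->N3 -> N1.N0=(alive,v0) N1.N1=(alive,v0) N1.N2=(alive,v0) N1.N3=(alive,v0) | N3.N0=(alive,v0) N3.N1=(alive,v0) N3.N2=(alive,v0) N3.N3=(alive,v0)
Op 3: N0 marks N2=alive -> (alive,v1)
Op 4: gossip N0<->N1 -> N0.N0=(alive,v0) N0.N1=(alive,v0) N0.N2=(alive,v1) N0.N3=(alive,v0) | N1.N0=(alive,v0) N1.N1=(alive,v0) N1.N2=(alive,v1) N1.N3=(alive,v0)
Op 5: N3 marks N2=suspect -> (suspect,v1)
Op 6: N2 marks N2=dead -> (dead,v1)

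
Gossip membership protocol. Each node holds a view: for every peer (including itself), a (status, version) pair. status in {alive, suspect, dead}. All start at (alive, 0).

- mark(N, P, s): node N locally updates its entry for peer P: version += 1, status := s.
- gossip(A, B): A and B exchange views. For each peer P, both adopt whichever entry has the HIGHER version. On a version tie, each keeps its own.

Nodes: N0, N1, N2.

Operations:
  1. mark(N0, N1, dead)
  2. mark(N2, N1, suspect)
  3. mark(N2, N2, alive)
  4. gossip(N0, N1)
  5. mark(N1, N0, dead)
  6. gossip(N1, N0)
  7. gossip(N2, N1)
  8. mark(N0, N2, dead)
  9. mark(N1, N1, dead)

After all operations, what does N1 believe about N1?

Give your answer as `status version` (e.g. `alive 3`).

Op 1: N0 marks N1=dead -> (dead,v1)
Op 2: N2 marks N1=suspect -> (suspect,v1)
Op 3: N2 marks N2=alive -> (alive,v1)
Op 4: gossip N0<->N1 -> N0.N0=(alive,v0) N0.N1=(dead,v1) N0.N2=(alive,v0) | N1.N0=(alive,v0) N1.N1=(dead,v1) N1.N2=(alive,v0)
Op 5: N1 marks N0=dead -> (dead,v1)
Op 6: gossip N1<->N0 -> N1.N0=(dead,v1) N1.N1=(dead,v1) N1.N2=(alive,v0) | N0.N0=(dead,v1) N0.N1=(dead,v1) N0.N2=(alive,v0)
Op 7: gossip N2<->N1 -> N2.N0=(dead,v1) N2.N1=(suspect,v1) N2.N2=(alive,v1) | N1.N0=(dead,v1) N1.N1=(dead,v1) N1.N2=(alive,v1)
Op 8: N0 marks N2=dead -> (dead,v1)
Op 9: N1 marks N1=dead -> (dead,v2)

Answer: dead 2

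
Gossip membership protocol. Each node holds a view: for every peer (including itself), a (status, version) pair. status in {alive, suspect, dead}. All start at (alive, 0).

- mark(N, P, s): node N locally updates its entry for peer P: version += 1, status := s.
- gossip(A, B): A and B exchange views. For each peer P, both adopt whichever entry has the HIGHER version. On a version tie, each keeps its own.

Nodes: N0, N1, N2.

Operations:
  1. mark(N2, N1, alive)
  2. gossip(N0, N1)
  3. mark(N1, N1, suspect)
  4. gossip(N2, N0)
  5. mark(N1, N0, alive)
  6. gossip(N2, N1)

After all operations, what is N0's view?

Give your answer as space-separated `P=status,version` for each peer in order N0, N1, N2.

Op 1: N2 marks N1=alive -> (alive,v1)
Op 2: gossip N0<->N1 -> N0.N0=(alive,v0) N0.N1=(alive,v0) N0.N2=(alive,v0) | N1.N0=(alive,v0) N1.N1=(alive,v0) N1.N2=(alive,v0)
Op 3: N1 marks N1=suspect -> (suspect,v1)
Op 4: gossip N2<->N0 -> N2.N0=(alive,v0) N2.N1=(alive,v1) N2.N2=(alive,v0) | N0.N0=(alive,v0) N0.N1=(alive,v1) N0.N2=(alive,v0)
Op 5: N1 marks N0=alive -> (alive,v1)
Op 6: gossip N2<->N1 -> N2.N0=(alive,v1) N2.N1=(alive,v1) N2.N2=(alive,v0) | N1.N0=(alive,v1) N1.N1=(suspect,v1) N1.N2=(alive,v0)

Answer: N0=alive,0 N1=alive,1 N2=alive,0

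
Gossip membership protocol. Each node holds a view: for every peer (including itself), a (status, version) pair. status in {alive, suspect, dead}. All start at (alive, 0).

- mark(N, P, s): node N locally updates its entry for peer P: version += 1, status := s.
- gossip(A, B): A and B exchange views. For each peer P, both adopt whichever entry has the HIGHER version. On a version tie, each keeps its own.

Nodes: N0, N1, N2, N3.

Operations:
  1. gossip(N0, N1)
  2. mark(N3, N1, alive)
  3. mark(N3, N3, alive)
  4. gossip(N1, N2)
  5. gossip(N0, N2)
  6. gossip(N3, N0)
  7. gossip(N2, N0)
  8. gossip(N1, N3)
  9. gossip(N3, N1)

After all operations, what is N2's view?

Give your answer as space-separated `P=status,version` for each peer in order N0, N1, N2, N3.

Answer: N0=alive,0 N1=alive,1 N2=alive,0 N3=alive,1

Derivation:
Op 1: gossip N0<->N1 -> N0.N0=(alive,v0) N0.N1=(alive,v0) N0.N2=(alive,v0) N0.N3=(alive,v0) | N1.N0=(alive,v0) N1.N1=(alive,v0) N1.N2=(alive,v0) N1.N3=(alive,v0)
Op 2: N3 marks N1=alive -> (alive,v1)
Op 3: N3 marks N3=alive -> (alive,v1)
Op 4: gossip N1<->N2 -> N1.N0=(alive,v0) N1.N1=(alive,v0) N1.N2=(alive,v0) N1.N3=(alive,v0) | N2.N0=(alive,v0) N2.N1=(alive,v0) N2.N2=(alive,v0) N2.N3=(alive,v0)
Op 5: gossip N0<->N2 -> N0.N0=(alive,v0) N0.N1=(alive,v0) N0.N2=(alive,v0) N0.N3=(alive,v0) | N2.N0=(alive,v0) N2.N1=(alive,v0) N2.N2=(alive,v0) N2.N3=(alive,v0)
Op 6: gossip N3<->N0 -> N3.N0=(alive,v0) N3.N1=(alive,v1) N3.N2=(alive,v0) N3.N3=(alive,v1) | N0.N0=(alive,v0) N0.N1=(alive,v1) N0.N2=(alive,v0) N0.N3=(alive,v1)
Op 7: gossip N2<->N0 -> N2.N0=(alive,v0) N2.N1=(alive,v1) N2.N2=(alive,v0) N2.N3=(alive,v1) | N0.N0=(alive,v0) N0.N1=(alive,v1) N0.N2=(alive,v0) N0.N3=(alive,v1)
Op 8: gossip N1<->N3 -> N1.N0=(alive,v0) N1.N1=(alive,v1) N1.N2=(alive,v0) N1.N3=(alive,v1) | N3.N0=(alive,v0) N3.N1=(alive,v1) N3.N2=(alive,v0) N3.N3=(alive,v1)
Op 9: gossip N3<->N1 -> N3.N0=(alive,v0) N3.N1=(alive,v1) N3.N2=(alive,v0) N3.N3=(alive,v1) | N1.N0=(alive,v0) N1.N1=(alive,v1) N1.N2=(alive,v0) N1.N3=(alive,v1)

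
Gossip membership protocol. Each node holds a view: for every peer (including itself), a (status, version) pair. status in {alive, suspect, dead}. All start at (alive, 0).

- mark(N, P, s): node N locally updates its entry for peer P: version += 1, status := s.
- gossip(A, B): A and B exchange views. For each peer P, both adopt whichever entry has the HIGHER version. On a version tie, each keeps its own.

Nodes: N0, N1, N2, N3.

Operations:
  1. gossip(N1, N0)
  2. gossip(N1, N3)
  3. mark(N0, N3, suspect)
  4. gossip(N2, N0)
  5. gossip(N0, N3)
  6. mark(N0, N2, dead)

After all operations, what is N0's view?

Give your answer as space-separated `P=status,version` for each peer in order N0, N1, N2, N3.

Op 1: gossip N1<->N0 -> N1.N0=(alive,v0) N1.N1=(alive,v0) N1.N2=(alive,v0) N1.N3=(alive,v0) | N0.N0=(alive,v0) N0.N1=(alive,v0) N0.N2=(alive,v0) N0.N3=(alive,v0)
Op 2: gossip N1<->N3 -> N1.N0=(alive,v0) N1.N1=(alive,v0) N1.N2=(alive,v0) N1.N3=(alive,v0) | N3.N0=(alive,v0) N3.N1=(alive,v0) N3.N2=(alive,v0) N3.N3=(alive,v0)
Op 3: N0 marks N3=suspect -> (suspect,v1)
Op 4: gossip N2<->N0 -> N2.N0=(alive,v0) N2.N1=(alive,v0) N2.N2=(alive,v0) N2.N3=(suspect,v1) | N0.N0=(alive,v0) N0.N1=(alive,v0) N0.N2=(alive,v0) N0.N3=(suspect,v1)
Op 5: gossip N0<->N3 -> N0.N0=(alive,v0) N0.N1=(alive,v0) N0.N2=(alive,v0) N0.N3=(suspect,v1) | N3.N0=(alive,v0) N3.N1=(alive,v0) N3.N2=(alive,v0) N3.N3=(suspect,v1)
Op 6: N0 marks N2=dead -> (dead,v1)

Answer: N0=alive,0 N1=alive,0 N2=dead,1 N3=suspect,1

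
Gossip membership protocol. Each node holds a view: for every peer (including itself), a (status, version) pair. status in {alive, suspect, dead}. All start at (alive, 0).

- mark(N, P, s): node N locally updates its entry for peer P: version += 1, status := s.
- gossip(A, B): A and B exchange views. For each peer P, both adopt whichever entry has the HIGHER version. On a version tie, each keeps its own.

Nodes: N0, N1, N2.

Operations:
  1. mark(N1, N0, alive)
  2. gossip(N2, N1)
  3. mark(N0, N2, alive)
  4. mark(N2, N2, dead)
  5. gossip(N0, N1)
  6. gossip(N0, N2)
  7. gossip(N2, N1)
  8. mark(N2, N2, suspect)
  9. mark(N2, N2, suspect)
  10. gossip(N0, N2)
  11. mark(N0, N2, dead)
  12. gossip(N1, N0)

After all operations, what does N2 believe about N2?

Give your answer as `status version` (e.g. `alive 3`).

Op 1: N1 marks N0=alive -> (alive,v1)
Op 2: gossip N2<->N1 -> N2.N0=(alive,v1) N2.N1=(alive,v0) N2.N2=(alive,v0) | N1.N0=(alive,v1) N1.N1=(alive,v0) N1.N2=(alive,v0)
Op 3: N0 marks N2=alive -> (alive,v1)
Op 4: N2 marks N2=dead -> (dead,v1)
Op 5: gossip N0<->N1 -> N0.N0=(alive,v1) N0.N1=(alive,v0) N0.N2=(alive,v1) | N1.N0=(alive,v1) N1.N1=(alive,v0) N1.N2=(alive,v1)
Op 6: gossip N0<->N2 -> N0.N0=(alive,v1) N0.N1=(alive,v0) N0.N2=(alive,v1) | N2.N0=(alive,v1) N2.N1=(alive,v0) N2.N2=(dead,v1)
Op 7: gossip N2<->N1 -> N2.N0=(alive,v1) N2.N1=(alive,v0) N2.N2=(dead,v1) | N1.N0=(alive,v1) N1.N1=(alive,v0) N1.N2=(alive,v1)
Op 8: N2 marks N2=suspect -> (suspect,v2)
Op 9: N2 marks N2=suspect -> (suspect,v3)
Op 10: gossip N0<->N2 -> N0.N0=(alive,v1) N0.N1=(alive,v0) N0.N2=(suspect,v3) | N2.N0=(alive,v1) N2.N1=(alive,v0) N2.N2=(suspect,v3)
Op 11: N0 marks N2=dead -> (dead,v4)
Op 12: gossip N1<->N0 -> N1.N0=(alive,v1) N1.N1=(alive,v0) N1.N2=(dead,v4) | N0.N0=(alive,v1) N0.N1=(alive,v0) N0.N2=(dead,v4)

Answer: suspect 3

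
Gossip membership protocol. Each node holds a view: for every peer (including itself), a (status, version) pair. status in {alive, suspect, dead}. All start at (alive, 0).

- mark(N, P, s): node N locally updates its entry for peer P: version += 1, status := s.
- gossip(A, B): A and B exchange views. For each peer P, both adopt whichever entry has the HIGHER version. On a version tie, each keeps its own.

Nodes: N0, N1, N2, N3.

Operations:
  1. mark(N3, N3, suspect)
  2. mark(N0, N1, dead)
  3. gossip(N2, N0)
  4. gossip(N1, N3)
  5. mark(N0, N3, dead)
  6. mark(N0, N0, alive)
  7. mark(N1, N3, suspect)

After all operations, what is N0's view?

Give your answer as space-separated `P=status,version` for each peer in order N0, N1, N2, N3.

Op 1: N3 marks N3=suspect -> (suspect,v1)
Op 2: N0 marks N1=dead -> (dead,v1)
Op 3: gossip N2<->N0 -> N2.N0=(alive,v0) N2.N1=(dead,v1) N2.N2=(alive,v0) N2.N3=(alive,v0) | N0.N0=(alive,v0) N0.N1=(dead,v1) N0.N2=(alive,v0) N0.N3=(alive,v0)
Op 4: gossip N1<->N3 -> N1.N0=(alive,v0) N1.N1=(alive,v0) N1.N2=(alive,v0) N1.N3=(suspect,v1) | N3.N0=(alive,v0) N3.N1=(alive,v0) N3.N2=(alive,v0) N3.N3=(suspect,v1)
Op 5: N0 marks N3=dead -> (dead,v1)
Op 6: N0 marks N0=alive -> (alive,v1)
Op 7: N1 marks N3=suspect -> (suspect,v2)

Answer: N0=alive,1 N1=dead,1 N2=alive,0 N3=dead,1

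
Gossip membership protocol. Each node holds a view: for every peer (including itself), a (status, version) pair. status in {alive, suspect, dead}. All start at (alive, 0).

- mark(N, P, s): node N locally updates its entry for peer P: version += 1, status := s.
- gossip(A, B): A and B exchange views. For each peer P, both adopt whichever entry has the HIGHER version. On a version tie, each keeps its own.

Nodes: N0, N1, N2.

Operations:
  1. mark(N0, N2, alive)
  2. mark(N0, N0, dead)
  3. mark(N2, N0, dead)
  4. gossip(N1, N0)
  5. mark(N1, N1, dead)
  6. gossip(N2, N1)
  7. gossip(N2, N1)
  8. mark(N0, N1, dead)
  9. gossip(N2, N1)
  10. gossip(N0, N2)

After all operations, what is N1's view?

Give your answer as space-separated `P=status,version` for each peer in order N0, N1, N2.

Op 1: N0 marks N2=alive -> (alive,v1)
Op 2: N0 marks N0=dead -> (dead,v1)
Op 3: N2 marks N0=dead -> (dead,v1)
Op 4: gossip N1<->N0 -> N1.N0=(dead,v1) N1.N1=(alive,v0) N1.N2=(alive,v1) | N0.N0=(dead,v1) N0.N1=(alive,v0) N0.N2=(alive,v1)
Op 5: N1 marks N1=dead -> (dead,v1)
Op 6: gossip N2<->N1 -> N2.N0=(dead,v1) N2.N1=(dead,v1) N2.N2=(alive,v1) | N1.N0=(dead,v1) N1.N1=(dead,v1) N1.N2=(alive,v1)
Op 7: gossip N2<->N1 -> N2.N0=(dead,v1) N2.N1=(dead,v1) N2.N2=(alive,v1) | N1.N0=(dead,v1) N1.N1=(dead,v1) N1.N2=(alive,v1)
Op 8: N0 marks N1=dead -> (dead,v1)
Op 9: gossip N2<->N1 -> N2.N0=(dead,v1) N2.N1=(dead,v1) N2.N2=(alive,v1) | N1.N0=(dead,v1) N1.N1=(dead,v1) N1.N2=(alive,v1)
Op 10: gossip N0<->N2 -> N0.N0=(dead,v1) N0.N1=(dead,v1) N0.N2=(alive,v1) | N2.N0=(dead,v1) N2.N1=(dead,v1) N2.N2=(alive,v1)

Answer: N0=dead,1 N1=dead,1 N2=alive,1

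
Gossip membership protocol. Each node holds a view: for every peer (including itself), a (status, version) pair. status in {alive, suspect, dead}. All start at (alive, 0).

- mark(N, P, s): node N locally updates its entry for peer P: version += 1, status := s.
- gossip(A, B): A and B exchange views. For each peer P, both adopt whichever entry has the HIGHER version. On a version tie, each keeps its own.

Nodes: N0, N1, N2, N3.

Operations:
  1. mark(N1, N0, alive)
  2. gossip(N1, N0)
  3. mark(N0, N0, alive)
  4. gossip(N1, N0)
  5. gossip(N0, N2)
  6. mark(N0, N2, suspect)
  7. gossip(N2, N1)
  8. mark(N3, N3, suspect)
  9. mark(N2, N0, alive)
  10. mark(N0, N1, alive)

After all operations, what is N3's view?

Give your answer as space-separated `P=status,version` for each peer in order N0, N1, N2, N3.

Answer: N0=alive,0 N1=alive,0 N2=alive,0 N3=suspect,1

Derivation:
Op 1: N1 marks N0=alive -> (alive,v1)
Op 2: gossip N1<->N0 -> N1.N0=(alive,v1) N1.N1=(alive,v0) N1.N2=(alive,v0) N1.N3=(alive,v0) | N0.N0=(alive,v1) N0.N1=(alive,v0) N0.N2=(alive,v0) N0.N3=(alive,v0)
Op 3: N0 marks N0=alive -> (alive,v2)
Op 4: gossip N1<->N0 -> N1.N0=(alive,v2) N1.N1=(alive,v0) N1.N2=(alive,v0) N1.N3=(alive,v0) | N0.N0=(alive,v2) N0.N1=(alive,v0) N0.N2=(alive,v0) N0.N3=(alive,v0)
Op 5: gossip N0<->N2 -> N0.N0=(alive,v2) N0.N1=(alive,v0) N0.N2=(alive,v0) N0.N3=(alive,v0) | N2.N0=(alive,v2) N2.N1=(alive,v0) N2.N2=(alive,v0) N2.N3=(alive,v0)
Op 6: N0 marks N2=suspect -> (suspect,v1)
Op 7: gossip N2<->N1 -> N2.N0=(alive,v2) N2.N1=(alive,v0) N2.N2=(alive,v0) N2.N3=(alive,v0) | N1.N0=(alive,v2) N1.N1=(alive,v0) N1.N2=(alive,v0) N1.N3=(alive,v0)
Op 8: N3 marks N3=suspect -> (suspect,v1)
Op 9: N2 marks N0=alive -> (alive,v3)
Op 10: N0 marks N1=alive -> (alive,v1)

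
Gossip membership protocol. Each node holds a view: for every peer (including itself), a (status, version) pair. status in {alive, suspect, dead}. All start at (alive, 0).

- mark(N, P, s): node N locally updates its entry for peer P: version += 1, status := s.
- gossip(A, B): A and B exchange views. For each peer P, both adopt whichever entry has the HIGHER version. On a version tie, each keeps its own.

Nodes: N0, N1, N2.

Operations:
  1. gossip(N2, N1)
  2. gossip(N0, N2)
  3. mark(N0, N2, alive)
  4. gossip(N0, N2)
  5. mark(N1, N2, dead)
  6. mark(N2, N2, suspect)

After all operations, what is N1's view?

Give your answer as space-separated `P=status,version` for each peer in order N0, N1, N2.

Answer: N0=alive,0 N1=alive,0 N2=dead,1

Derivation:
Op 1: gossip N2<->N1 -> N2.N0=(alive,v0) N2.N1=(alive,v0) N2.N2=(alive,v0) | N1.N0=(alive,v0) N1.N1=(alive,v0) N1.N2=(alive,v0)
Op 2: gossip N0<->N2 -> N0.N0=(alive,v0) N0.N1=(alive,v0) N0.N2=(alive,v0) | N2.N0=(alive,v0) N2.N1=(alive,v0) N2.N2=(alive,v0)
Op 3: N0 marks N2=alive -> (alive,v1)
Op 4: gossip N0<->N2 -> N0.N0=(alive,v0) N0.N1=(alive,v0) N0.N2=(alive,v1) | N2.N0=(alive,v0) N2.N1=(alive,v0) N2.N2=(alive,v1)
Op 5: N1 marks N2=dead -> (dead,v1)
Op 6: N2 marks N2=suspect -> (suspect,v2)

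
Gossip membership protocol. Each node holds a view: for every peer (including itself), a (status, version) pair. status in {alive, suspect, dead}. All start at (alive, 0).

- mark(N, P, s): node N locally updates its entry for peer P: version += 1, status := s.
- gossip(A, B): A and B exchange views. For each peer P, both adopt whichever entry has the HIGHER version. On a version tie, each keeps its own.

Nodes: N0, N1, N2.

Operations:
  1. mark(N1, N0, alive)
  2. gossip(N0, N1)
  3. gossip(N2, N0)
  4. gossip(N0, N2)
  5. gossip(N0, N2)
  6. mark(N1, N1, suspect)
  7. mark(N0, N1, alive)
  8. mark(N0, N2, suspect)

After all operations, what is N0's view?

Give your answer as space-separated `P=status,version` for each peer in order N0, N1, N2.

Answer: N0=alive,1 N1=alive,1 N2=suspect,1

Derivation:
Op 1: N1 marks N0=alive -> (alive,v1)
Op 2: gossip N0<->N1 -> N0.N0=(alive,v1) N0.N1=(alive,v0) N0.N2=(alive,v0) | N1.N0=(alive,v1) N1.N1=(alive,v0) N1.N2=(alive,v0)
Op 3: gossip N2<->N0 -> N2.N0=(alive,v1) N2.N1=(alive,v0) N2.N2=(alive,v0) | N0.N0=(alive,v1) N0.N1=(alive,v0) N0.N2=(alive,v0)
Op 4: gossip N0<->N2 -> N0.N0=(alive,v1) N0.N1=(alive,v0) N0.N2=(alive,v0) | N2.N0=(alive,v1) N2.N1=(alive,v0) N2.N2=(alive,v0)
Op 5: gossip N0<->N2 -> N0.N0=(alive,v1) N0.N1=(alive,v0) N0.N2=(alive,v0) | N2.N0=(alive,v1) N2.N1=(alive,v0) N2.N2=(alive,v0)
Op 6: N1 marks N1=suspect -> (suspect,v1)
Op 7: N0 marks N1=alive -> (alive,v1)
Op 8: N0 marks N2=suspect -> (suspect,v1)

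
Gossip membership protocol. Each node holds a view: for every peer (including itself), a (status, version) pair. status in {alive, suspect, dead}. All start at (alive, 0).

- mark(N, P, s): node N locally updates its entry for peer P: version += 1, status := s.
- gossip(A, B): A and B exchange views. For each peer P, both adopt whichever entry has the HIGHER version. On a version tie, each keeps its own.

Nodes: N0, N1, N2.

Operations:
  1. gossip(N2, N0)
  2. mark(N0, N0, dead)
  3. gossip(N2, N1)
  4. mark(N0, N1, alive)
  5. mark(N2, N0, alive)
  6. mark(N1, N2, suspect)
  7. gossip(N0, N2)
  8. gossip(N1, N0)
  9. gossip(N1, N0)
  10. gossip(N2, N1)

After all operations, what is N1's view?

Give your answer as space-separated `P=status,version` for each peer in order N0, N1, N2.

Op 1: gossip N2<->N0 -> N2.N0=(alive,v0) N2.N1=(alive,v0) N2.N2=(alive,v0) | N0.N0=(alive,v0) N0.N1=(alive,v0) N0.N2=(alive,v0)
Op 2: N0 marks N0=dead -> (dead,v1)
Op 3: gossip N2<->N1 -> N2.N0=(alive,v0) N2.N1=(alive,v0) N2.N2=(alive,v0) | N1.N0=(alive,v0) N1.N1=(alive,v0) N1.N2=(alive,v0)
Op 4: N0 marks N1=alive -> (alive,v1)
Op 5: N2 marks N0=alive -> (alive,v1)
Op 6: N1 marks N2=suspect -> (suspect,v1)
Op 7: gossip N0<->N2 -> N0.N0=(dead,v1) N0.N1=(alive,v1) N0.N2=(alive,v0) | N2.N0=(alive,v1) N2.N1=(alive,v1) N2.N2=(alive,v0)
Op 8: gossip N1<->N0 -> N1.N0=(dead,v1) N1.N1=(alive,v1) N1.N2=(suspect,v1) | N0.N0=(dead,v1) N0.N1=(alive,v1) N0.N2=(suspect,v1)
Op 9: gossip N1<->N0 -> N1.N0=(dead,v1) N1.N1=(alive,v1) N1.N2=(suspect,v1) | N0.N0=(dead,v1) N0.N1=(alive,v1) N0.N2=(suspect,v1)
Op 10: gossip N2<->N1 -> N2.N0=(alive,v1) N2.N1=(alive,v1) N2.N2=(suspect,v1) | N1.N0=(dead,v1) N1.N1=(alive,v1) N1.N2=(suspect,v1)

Answer: N0=dead,1 N1=alive,1 N2=suspect,1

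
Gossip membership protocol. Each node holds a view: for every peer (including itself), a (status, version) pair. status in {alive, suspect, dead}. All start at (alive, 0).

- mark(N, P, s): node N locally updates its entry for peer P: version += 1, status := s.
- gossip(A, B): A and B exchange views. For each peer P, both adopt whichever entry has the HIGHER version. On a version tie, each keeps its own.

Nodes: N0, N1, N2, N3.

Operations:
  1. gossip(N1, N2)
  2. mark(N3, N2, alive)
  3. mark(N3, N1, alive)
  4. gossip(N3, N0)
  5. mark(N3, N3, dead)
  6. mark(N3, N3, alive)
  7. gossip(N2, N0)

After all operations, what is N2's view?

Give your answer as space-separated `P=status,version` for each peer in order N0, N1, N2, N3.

Op 1: gossip N1<->N2 -> N1.N0=(alive,v0) N1.N1=(alive,v0) N1.N2=(alive,v0) N1.N3=(alive,v0) | N2.N0=(alive,v0) N2.N1=(alive,v0) N2.N2=(alive,v0) N2.N3=(alive,v0)
Op 2: N3 marks N2=alive -> (alive,v1)
Op 3: N3 marks N1=alive -> (alive,v1)
Op 4: gossip N3<->N0 -> N3.N0=(alive,v0) N3.N1=(alive,v1) N3.N2=(alive,v1) N3.N3=(alive,v0) | N0.N0=(alive,v0) N0.N1=(alive,v1) N0.N2=(alive,v1) N0.N3=(alive,v0)
Op 5: N3 marks N3=dead -> (dead,v1)
Op 6: N3 marks N3=alive -> (alive,v2)
Op 7: gossip N2<->N0 -> N2.N0=(alive,v0) N2.N1=(alive,v1) N2.N2=(alive,v1) N2.N3=(alive,v0) | N0.N0=(alive,v0) N0.N1=(alive,v1) N0.N2=(alive,v1) N0.N3=(alive,v0)

Answer: N0=alive,0 N1=alive,1 N2=alive,1 N3=alive,0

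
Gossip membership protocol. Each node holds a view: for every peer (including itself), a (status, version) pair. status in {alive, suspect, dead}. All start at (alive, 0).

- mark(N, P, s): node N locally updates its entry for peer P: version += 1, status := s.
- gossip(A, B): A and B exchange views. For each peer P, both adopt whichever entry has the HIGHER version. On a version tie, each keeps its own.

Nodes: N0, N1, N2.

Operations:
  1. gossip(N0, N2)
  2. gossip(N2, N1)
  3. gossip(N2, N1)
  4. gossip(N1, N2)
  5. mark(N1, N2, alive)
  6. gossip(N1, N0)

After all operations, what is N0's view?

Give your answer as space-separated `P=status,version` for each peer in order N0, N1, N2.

Answer: N0=alive,0 N1=alive,0 N2=alive,1

Derivation:
Op 1: gossip N0<->N2 -> N0.N0=(alive,v0) N0.N1=(alive,v0) N0.N2=(alive,v0) | N2.N0=(alive,v0) N2.N1=(alive,v0) N2.N2=(alive,v0)
Op 2: gossip N2<->N1 -> N2.N0=(alive,v0) N2.N1=(alive,v0) N2.N2=(alive,v0) | N1.N0=(alive,v0) N1.N1=(alive,v0) N1.N2=(alive,v0)
Op 3: gossip N2<->N1 -> N2.N0=(alive,v0) N2.N1=(alive,v0) N2.N2=(alive,v0) | N1.N0=(alive,v0) N1.N1=(alive,v0) N1.N2=(alive,v0)
Op 4: gossip N1<->N2 -> N1.N0=(alive,v0) N1.N1=(alive,v0) N1.N2=(alive,v0) | N2.N0=(alive,v0) N2.N1=(alive,v0) N2.N2=(alive,v0)
Op 5: N1 marks N2=alive -> (alive,v1)
Op 6: gossip N1<->N0 -> N1.N0=(alive,v0) N1.N1=(alive,v0) N1.N2=(alive,v1) | N0.N0=(alive,v0) N0.N1=(alive,v0) N0.N2=(alive,v1)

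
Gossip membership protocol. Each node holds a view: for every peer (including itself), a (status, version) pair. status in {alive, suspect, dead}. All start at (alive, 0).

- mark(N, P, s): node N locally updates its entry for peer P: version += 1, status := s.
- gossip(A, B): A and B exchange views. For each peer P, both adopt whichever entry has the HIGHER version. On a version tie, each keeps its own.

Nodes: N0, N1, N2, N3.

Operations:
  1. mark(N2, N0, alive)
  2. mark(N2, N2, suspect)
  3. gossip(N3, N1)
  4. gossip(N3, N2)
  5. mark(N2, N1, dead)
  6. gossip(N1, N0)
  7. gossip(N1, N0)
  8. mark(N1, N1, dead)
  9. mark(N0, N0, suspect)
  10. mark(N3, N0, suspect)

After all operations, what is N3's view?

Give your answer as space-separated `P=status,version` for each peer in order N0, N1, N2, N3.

Op 1: N2 marks N0=alive -> (alive,v1)
Op 2: N2 marks N2=suspect -> (suspect,v1)
Op 3: gossip N3<->N1 -> N3.N0=(alive,v0) N3.N1=(alive,v0) N3.N2=(alive,v0) N3.N3=(alive,v0) | N1.N0=(alive,v0) N1.N1=(alive,v0) N1.N2=(alive,v0) N1.N3=(alive,v0)
Op 4: gossip N3<->N2 -> N3.N0=(alive,v1) N3.N1=(alive,v0) N3.N2=(suspect,v1) N3.N3=(alive,v0) | N2.N0=(alive,v1) N2.N1=(alive,v0) N2.N2=(suspect,v1) N2.N3=(alive,v0)
Op 5: N2 marks N1=dead -> (dead,v1)
Op 6: gossip N1<->N0 -> N1.N0=(alive,v0) N1.N1=(alive,v0) N1.N2=(alive,v0) N1.N3=(alive,v0) | N0.N0=(alive,v0) N0.N1=(alive,v0) N0.N2=(alive,v0) N0.N3=(alive,v0)
Op 7: gossip N1<->N0 -> N1.N0=(alive,v0) N1.N1=(alive,v0) N1.N2=(alive,v0) N1.N3=(alive,v0) | N0.N0=(alive,v0) N0.N1=(alive,v0) N0.N2=(alive,v0) N0.N3=(alive,v0)
Op 8: N1 marks N1=dead -> (dead,v1)
Op 9: N0 marks N0=suspect -> (suspect,v1)
Op 10: N3 marks N0=suspect -> (suspect,v2)

Answer: N0=suspect,2 N1=alive,0 N2=suspect,1 N3=alive,0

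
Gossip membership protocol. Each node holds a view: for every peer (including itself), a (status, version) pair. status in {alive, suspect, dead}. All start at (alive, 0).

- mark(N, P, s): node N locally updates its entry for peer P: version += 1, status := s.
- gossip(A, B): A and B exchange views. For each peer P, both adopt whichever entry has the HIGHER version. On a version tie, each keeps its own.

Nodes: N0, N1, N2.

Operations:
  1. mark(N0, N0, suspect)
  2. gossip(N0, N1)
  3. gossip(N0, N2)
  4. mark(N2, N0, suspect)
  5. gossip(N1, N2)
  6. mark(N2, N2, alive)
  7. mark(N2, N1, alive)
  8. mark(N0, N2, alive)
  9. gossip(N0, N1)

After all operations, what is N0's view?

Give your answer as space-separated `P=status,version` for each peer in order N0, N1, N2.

Answer: N0=suspect,2 N1=alive,0 N2=alive,1

Derivation:
Op 1: N0 marks N0=suspect -> (suspect,v1)
Op 2: gossip N0<->N1 -> N0.N0=(suspect,v1) N0.N1=(alive,v0) N0.N2=(alive,v0) | N1.N0=(suspect,v1) N1.N1=(alive,v0) N1.N2=(alive,v0)
Op 3: gossip N0<->N2 -> N0.N0=(suspect,v1) N0.N1=(alive,v0) N0.N2=(alive,v0) | N2.N0=(suspect,v1) N2.N1=(alive,v0) N2.N2=(alive,v0)
Op 4: N2 marks N0=suspect -> (suspect,v2)
Op 5: gossip N1<->N2 -> N1.N0=(suspect,v2) N1.N1=(alive,v0) N1.N2=(alive,v0) | N2.N0=(suspect,v2) N2.N1=(alive,v0) N2.N2=(alive,v0)
Op 6: N2 marks N2=alive -> (alive,v1)
Op 7: N2 marks N1=alive -> (alive,v1)
Op 8: N0 marks N2=alive -> (alive,v1)
Op 9: gossip N0<->N1 -> N0.N0=(suspect,v2) N0.N1=(alive,v0) N0.N2=(alive,v1) | N1.N0=(suspect,v2) N1.N1=(alive,v0) N1.N2=(alive,v1)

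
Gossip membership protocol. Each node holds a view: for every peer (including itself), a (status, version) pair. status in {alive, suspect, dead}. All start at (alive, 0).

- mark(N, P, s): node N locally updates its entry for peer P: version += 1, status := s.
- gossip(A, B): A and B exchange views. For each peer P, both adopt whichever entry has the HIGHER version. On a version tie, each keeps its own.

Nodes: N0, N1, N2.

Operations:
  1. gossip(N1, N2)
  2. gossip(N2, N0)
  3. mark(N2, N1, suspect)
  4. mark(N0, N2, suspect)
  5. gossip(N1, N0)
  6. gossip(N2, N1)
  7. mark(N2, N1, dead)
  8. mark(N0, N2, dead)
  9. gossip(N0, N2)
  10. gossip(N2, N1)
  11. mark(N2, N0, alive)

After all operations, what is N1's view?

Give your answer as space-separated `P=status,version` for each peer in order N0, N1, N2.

Answer: N0=alive,0 N1=dead,2 N2=dead,2

Derivation:
Op 1: gossip N1<->N2 -> N1.N0=(alive,v0) N1.N1=(alive,v0) N1.N2=(alive,v0) | N2.N0=(alive,v0) N2.N1=(alive,v0) N2.N2=(alive,v0)
Op 2: gossip N2<->N0 -> N2.N0=(alive,v0) N2.N1=(alive,v0) N2.N2=(alive,v0) | N0.N0=(alive,v0) N0.N1=(alive,v0) N0.N2=(alive,v0)
Op 3: N2 marks N1=suspect -> (suspect,v1)
Op 4: N0 marks N2=suspect -> (suspect,v1)
Op 5: gossip N1<->N0 -> N1.N0=(alive,v0) N1.N1=(alive,v0) N1.N2=(suspect,v1) | N0.N0=(alive,v0) N0.N1=(alive,v0) N0.N2=(suspect,v1)
Op 6: gossip N2<->N1 -> N2.N0=(alive,v0) N2.N1=(suspect,v1) N2.N2=(suspect,v1) | N1.N0=(alive,v0) N1.N1=(suspect,v1) N1.N2=(suspect,v1)
Op 7: N2 marks N1=dead -> (dead,v2)
Op 8: N0 marks N2=dead -> (dead,v2)
Op 9: gossip N0<->N2 -> N0.N0=(alive,v0) N0.N1=(dead,v2) N0.N2=(dead,v2) | N2.N0=(alive,v0) N2.N1=(dead,v2) N2.N2=(dead,v2)
Op 10: gossip N2<->N1 -> N2.N0=(alive,v0) N2.N1=(dead,v2) N2.N2=(dead,v2) | N1.N0=(alive,v0) N1.N1=(dead,v2) N1.N2=(dead,v2)
Op 11: N2 marks N0=alive -> (alive,v1)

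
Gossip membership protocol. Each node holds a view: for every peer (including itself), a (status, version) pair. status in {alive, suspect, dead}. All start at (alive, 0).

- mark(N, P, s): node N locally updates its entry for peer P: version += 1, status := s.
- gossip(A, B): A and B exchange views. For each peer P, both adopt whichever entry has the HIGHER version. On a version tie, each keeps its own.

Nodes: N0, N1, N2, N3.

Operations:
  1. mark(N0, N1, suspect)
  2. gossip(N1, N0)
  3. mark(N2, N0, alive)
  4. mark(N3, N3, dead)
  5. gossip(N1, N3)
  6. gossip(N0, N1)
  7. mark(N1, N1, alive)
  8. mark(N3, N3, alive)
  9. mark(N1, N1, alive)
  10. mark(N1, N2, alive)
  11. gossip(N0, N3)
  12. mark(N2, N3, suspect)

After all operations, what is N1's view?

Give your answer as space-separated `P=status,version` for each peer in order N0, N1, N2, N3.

Answer: N0=alive,0 N1=alive,3 N2=alive,1 N3=dead,1

Derivation:
Op 1: N0 marks N1=suspect -> (suspect,v1)
Op 2: gossip N1<->N0 -> N1.N0=(alive,v0) N1.N1=(suspect,v1) N1.N2=(alive,v0) N1.N3=(alive,v0) | N0.N0=(alive,v0) N0.N1=(suspect,v1) N0.N2=(alive,v0) N0.N3=(alive,v0)
Op 3: N2 marks N0=alive -> (alive,v1)
Op 4: N3 marks N3=dead -> (dead,v1)
Op 5: gossip N1<->N3 -> N1.N0=(alive,v0) N1.N1=(suspect,v1) N1.N2=(alive,v0) N1.N3=(dead,v1) | N3.N0=(alive,v0) N3.N1=(suspect,v1) N3.N2=(alive,v0) N3.N3=(dead,v1)
Op 6: gossip N0<->N1 -> N0.N0=(alive,v0) N0.N1=(suspect,v1) N0.N2=(alive,v0) N0.N3=(dead,v1) | N1.N0=(alive,v0) N1.N1=(suspect,v1) N1.N2=(alive,v0) N1.N3=(dead,v1)
Op 7: N1 marks N1=alive -> (alive,v2)
Op 8: N3 marks N3=alive -> (alive,v2)
Op 9: N1 marks N1=alive -> (alive,v3)
Op 10: N1 marks N2=alive -> (alive,v1)
Op 11: gossip N0<->N3 -> N0.N0=(alive,v0) N0.N1=(suspect,v1) N0.N2=(alive,v0) N0.N3=(alive,v2) | N3.N0=(alive,v0) N3.N1=(suspect,v1) N3.N2=(alive,v0) N3.N3=(alive,v2)
Op 12: N2 marks N3=suspect -> (suspect,v1)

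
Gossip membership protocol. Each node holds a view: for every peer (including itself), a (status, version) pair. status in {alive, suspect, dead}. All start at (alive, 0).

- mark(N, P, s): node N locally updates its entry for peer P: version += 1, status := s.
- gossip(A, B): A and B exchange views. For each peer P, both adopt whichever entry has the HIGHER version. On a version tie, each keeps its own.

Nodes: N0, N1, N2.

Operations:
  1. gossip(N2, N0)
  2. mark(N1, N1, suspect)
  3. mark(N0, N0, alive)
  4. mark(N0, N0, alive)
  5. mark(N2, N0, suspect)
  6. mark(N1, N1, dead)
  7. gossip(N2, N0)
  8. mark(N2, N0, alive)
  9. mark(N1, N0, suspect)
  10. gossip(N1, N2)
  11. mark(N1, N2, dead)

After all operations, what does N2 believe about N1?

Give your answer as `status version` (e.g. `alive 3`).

Op 1: gossip N2<->N0 -> N2.N0=(alive,v0) N2.N1=(alive,v0) N2.N2=(alive,v0) | N0.N0=(alive,v0) N0.N1=(alive,v0) N0.N2=(alive,v0)
Op 2: N1 marks N1=suspect -> (suspect,v1)
Op 3: N0 marks N0=alive -> (alive,v1)
Op 4: N0 marks N0=alive -> (alive,v2)
Op 5: N2 marks N0=suspect -> (suspect,v1)
Op 6: N1 marks N1=dead -> (dead,v2)
Op 7: gossip N2<->N0 -> N2.N0=(alive,v2) N2.N1=(alive,v0) N2.N2=(alive,v0) | N0.N0=(alive,v2) N0.N1=(alive,v0) N0.N2=(alive,v0)
Op 8: N2 marks N0=alive -> (alive,v3)
Op 9: N1 marks N0=suspect -> (suspect,v1)
Op 10: gossip N1<->N2 -> N1.N0=(alive,v3) N1.N1=(dead,v2) N1.N2=(alive,v0) | N2.N0=(alive,v3) N2.N1=(dead,v2) N2.N2=(alive,v0)
Op 11: N1 marks N2=dead -> (dead,v1)

Answer: dead 2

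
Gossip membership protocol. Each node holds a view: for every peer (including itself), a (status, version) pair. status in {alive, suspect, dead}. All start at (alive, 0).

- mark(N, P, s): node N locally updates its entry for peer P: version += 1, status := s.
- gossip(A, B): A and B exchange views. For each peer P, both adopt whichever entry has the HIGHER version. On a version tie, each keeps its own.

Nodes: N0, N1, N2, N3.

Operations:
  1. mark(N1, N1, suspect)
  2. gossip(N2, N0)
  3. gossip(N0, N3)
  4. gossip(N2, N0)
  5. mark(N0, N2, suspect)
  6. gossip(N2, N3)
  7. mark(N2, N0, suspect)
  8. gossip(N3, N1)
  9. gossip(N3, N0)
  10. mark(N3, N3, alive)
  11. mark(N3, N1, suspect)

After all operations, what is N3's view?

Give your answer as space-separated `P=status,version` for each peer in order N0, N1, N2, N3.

Op 1: N1 marks N1=suspect -> (suspect,v1)
Op 2: gossip N2<->N0 -> N2.N0=(alive,v0) N2.N1=(alive,v0) N2.N2=(alive,v0) N2.N3=(alive,v0) | N0.N0=(alive,v0) N0.N1=(alive,v0) N0.N2=(alive,v0) N0.N3=(alive,v0)
Op 3: gossip N0<->N3 -> N0.N0=(alive,v0) N0.N1=(alive,v0) N0.N2=(alive,v0) N0.N3=(alive,v0) | N3.N0=(alive,v0) N3.N1=(alive,v0) N3.N2=(alive,v0) N3.N3=(alive,v0)
Op 4: gossip N2<->N0 -> N2.N0=(alive,v0) N2.N1=(alive,v0) N2.N2=(alive,v0) N2.N3=(alive,v0) | N0.N0=(alive,v0) N0.N1=(alive,v0) N0.N2=(alive,v0) N0.N3=(alive,v0)
Op 5: N0 marks N2=suspect -> (suspect,v1)
Op 6: gossip N2<->N3 -> N2.N0=(alive,v0) N2.N1=(alive,v0) N2.N2=(alive,v0) N2.N3=(alive,v0) | N3.N0=(alive,v0) N3.N1=(alive,v0) N3.N2=(alive,v0) N3.N3=(alive,v0)
Op 7: N2 marks N0=suspect -> (suspect,v1)
Op 8: gossip N3<->N1 -> N3.N0=(alive,v0) N3.N1=(suspect,v1) N3.N2=(alive,v0) N3.N3=(alive,v0) | N1.N0=(alive,v0) N1.N1=(suspect,v1) N1.N2=(alive,v0) N1.N3=(alive,v0)
Op 9: gossip N3<->N0 -> N3.N0=(alive,v0) N3.N1=(suspect,v1) N3.N2=(suspect,v1) N3.N3=(alive,v0) | N0.N0=(alive,v0) N0.N1=(suspect,v1) N0.N2=(suspect,v1) N0.N3=(alive,v0)
Op 10: N3 marks N3=alive -> (alive,v1)
Op 11: N3 marks N1=suspect -> (suspect,v2)

Answer: N0=alive,0 N1=suspect,2 N2=suspect,1 N3=alive,1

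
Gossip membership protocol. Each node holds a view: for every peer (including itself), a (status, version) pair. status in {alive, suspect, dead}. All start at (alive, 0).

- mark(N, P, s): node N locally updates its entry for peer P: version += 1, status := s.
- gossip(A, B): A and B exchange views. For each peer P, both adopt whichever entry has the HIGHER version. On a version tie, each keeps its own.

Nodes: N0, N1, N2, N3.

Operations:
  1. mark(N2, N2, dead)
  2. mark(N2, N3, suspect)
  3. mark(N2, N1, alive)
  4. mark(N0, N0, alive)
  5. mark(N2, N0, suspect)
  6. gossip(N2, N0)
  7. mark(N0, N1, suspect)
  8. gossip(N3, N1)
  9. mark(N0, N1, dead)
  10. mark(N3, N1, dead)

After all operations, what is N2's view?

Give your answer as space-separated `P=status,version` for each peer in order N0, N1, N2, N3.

Op 1: N2 marks N2=dead -> (dead,v1)
Op 2: N2 marks N3=suspect -> (suspect,v1)
Op 3: N2 marks N1=alive -> (alive,v1)
Op 4: N0 marks N0=alive -> (alive,v1)
Op 5: N2 marks N0=suspect -> (suspect,v1)
Op 6: gossip N2<->N0 -> N2.N0=(suspect,v1) N2.N1=(alive,v1) N2.N2=(dead,v1) N2.N3=(suspect,v1) | N0.N0=(alive,v1) N0.N1=(alive,v1) N0.N2=(dead,v1) N0.N3=(suspect,v1)
Op 7: N0 marks N1=suspect -> (suspect,v2)
Op 8: gossip N3<->N1 -> N3.N0=(alive,v0) N3.N1=(alive,v0) N3.N2=(alive,v0) N3.N3=(alive,v0) | N1.N0=(alive,v0) N1.N1=(alive,v0) N1.N2=(alive,v0) N1.N3=(alive,v0)
Op 9: N0 marks N1=dead -> (dead,v3)
Op 10: N3 marks N1=dead -> (dead,v1)

Answer: N0=suspect,1 N1=alive,1 N2=dead,1 N3=suspect,1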